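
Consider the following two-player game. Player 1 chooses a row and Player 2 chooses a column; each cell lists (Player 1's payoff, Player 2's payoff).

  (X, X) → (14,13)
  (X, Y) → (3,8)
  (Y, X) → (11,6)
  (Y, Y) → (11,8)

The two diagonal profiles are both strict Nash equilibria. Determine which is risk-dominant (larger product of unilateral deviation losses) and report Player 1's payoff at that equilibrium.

At both X: Player 1 loses 14 − 11 = 3 by deviating; Player 2 loses 13 − 8 = 5. Product = 3·5 = 15.
At both Y: Player 1 loses 11 − 3 = 8 by deviating; Player 2 loses 8 − 6 = 2. Product = 8·2 = 16.
16 > 15, so both Y is risk-dominant. Player 1's payoff there is 11.

11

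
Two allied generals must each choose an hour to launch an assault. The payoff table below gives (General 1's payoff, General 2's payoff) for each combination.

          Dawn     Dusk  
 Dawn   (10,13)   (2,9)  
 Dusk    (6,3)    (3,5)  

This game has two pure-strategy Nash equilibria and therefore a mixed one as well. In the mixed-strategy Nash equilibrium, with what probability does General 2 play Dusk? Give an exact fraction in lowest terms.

General 2's mix q on Dawn must make General 1 indifferent between Dawn and Dusk.
General 1's payoff from Dawn: 10q + 2(1−q). From Dusk: 6q + 3(1−q).
Set equal: 4q = 1(1−q) → q = 1/5.
Probability on Dusk is 1 − 1/5 = 4/5.

4/5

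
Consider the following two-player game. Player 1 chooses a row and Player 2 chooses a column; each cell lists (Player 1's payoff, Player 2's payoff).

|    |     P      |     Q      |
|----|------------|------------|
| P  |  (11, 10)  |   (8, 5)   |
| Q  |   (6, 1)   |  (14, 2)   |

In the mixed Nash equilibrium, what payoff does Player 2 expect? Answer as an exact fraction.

5/2

Player 1 mixes with probability p on P, chosen so Player 2 is indifferent: 10p + 1(1−p) = 5p + 2(1−p) gives p = 1/6.
Player 2's expected payoff is 10·1/6 + 1·5/6 = 5/2.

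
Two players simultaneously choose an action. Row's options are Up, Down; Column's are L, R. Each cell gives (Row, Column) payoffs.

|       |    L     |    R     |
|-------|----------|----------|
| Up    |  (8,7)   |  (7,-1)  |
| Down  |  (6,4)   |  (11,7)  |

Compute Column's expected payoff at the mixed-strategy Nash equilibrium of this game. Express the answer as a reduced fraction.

Row mixes with probability p on Up, chosen so Column is indifferent: 7p + 4(1−p) = (-1)p + 7(1−p) gives p = 3/11.
Column's expected payoff is 7·3/11 + 4·8/11 = 53/11.

53/11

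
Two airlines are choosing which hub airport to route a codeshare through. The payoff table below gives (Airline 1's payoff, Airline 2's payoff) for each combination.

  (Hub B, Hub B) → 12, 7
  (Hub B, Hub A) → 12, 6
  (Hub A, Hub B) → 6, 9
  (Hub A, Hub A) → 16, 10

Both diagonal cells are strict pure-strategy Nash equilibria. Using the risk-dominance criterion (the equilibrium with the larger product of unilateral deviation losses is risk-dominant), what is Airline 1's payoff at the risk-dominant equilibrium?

At both Hub B: Airline 1 loses 12 − 6 = 6 by deviating; Airline 2 loses 7 − 6 = 1. Product = 6·1 = 6.
At both Hub A: Airline 1 loses 16 − 12 = 4 by deviating; Airline 2 loses 10 − 9 = 1. Product = 4·1 = 4.
6 > 4, so both Hub B is risk-dominant. Airline 1's payoff there is 12.

12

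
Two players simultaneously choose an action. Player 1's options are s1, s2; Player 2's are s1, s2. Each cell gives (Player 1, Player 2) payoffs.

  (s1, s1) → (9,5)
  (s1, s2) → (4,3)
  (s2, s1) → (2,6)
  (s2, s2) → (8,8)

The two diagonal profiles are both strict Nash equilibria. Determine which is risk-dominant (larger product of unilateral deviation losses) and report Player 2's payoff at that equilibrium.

At both s1: Player 1 loses 9 − 2 = 7 by deviating; Player 2 loses 5 − 3 = 2. Product = 7·2 = 14.
At both s2: Player 1 loses 8 − 4 = 4 by deviating; Player 2 loses 8 − 6 = 2. Product = 4·2 = 8.
14 > 8, so both s1 is risk-dominant. Player 2's payoff there is 5.

5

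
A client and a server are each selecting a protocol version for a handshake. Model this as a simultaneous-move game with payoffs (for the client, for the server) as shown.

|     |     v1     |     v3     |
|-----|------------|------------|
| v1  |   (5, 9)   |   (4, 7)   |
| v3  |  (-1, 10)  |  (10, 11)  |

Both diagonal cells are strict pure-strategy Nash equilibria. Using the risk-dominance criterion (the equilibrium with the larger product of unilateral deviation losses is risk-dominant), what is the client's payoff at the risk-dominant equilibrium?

At both v1: the client loses 5 − (-1) = 6 by deviating; the server loses 9 − 7 = 2. Product = 6·2 = 12.
At both v3: the client loses 10 − 4 = 6 by deviating; the server loses 11 − 10 = 1. Product = 6·1 = 6.
12 > 6, so both v1 is risk-dominant. The client's payoff there is 5.

5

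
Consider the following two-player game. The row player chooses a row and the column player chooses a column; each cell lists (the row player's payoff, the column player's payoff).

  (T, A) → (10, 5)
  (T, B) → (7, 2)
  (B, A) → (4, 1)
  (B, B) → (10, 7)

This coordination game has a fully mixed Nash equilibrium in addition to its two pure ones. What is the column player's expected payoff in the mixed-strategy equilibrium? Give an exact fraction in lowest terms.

The row player mixes with probability p on T, chosen so the column player is indifferent: 5p + 1(1−p) = 2p + 7(1−p) gives p = 2/3.
The column player's expected payoff is 5·2/3 + 1·1/3 = 11/3.

11/3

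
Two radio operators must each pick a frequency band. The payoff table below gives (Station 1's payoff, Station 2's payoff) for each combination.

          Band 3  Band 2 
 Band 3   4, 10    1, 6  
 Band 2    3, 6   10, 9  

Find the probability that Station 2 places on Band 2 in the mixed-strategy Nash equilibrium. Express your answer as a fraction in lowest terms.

Station 2's mix q on Band 3 must make Station 1 indifferent between Band 3 and Band 2.
Station 1's payoff from Band 3: 4q + 1(1−q). From Band 2: 3q + 10(1−q).
Set equal: 1q = 9(1−q) → q = 9/10.
Probability on Band 2 is 1 − 9/10 = 1/10.

1/10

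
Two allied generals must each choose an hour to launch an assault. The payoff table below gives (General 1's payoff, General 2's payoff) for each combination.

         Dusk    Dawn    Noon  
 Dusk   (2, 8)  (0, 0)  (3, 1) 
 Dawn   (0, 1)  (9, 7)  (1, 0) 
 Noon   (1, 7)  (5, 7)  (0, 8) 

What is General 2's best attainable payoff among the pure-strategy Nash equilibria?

Both Dusk is a pure NE (General 1: 2 ≥ 1; General 2: 8 ≥ 1). General 2 gets 8.
Both Dawn is a pure NE (General 1: 9 ≥ 5; General 2: 7 ≥ 1). General 2 gets 7.
Every other cell has a profitable deviation for at least one player. Highest of {8, 7} is 8.

8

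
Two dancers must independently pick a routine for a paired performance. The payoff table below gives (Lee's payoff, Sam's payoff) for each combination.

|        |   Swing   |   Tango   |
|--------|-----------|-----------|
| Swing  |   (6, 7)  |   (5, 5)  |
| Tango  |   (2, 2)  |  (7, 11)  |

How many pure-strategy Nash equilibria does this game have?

Both Swing: Lee gets 6 (best alternative 2); Sam gets 7 (best alternative 5). Neither deviates — NE.
Both Tango: Lee gets 7 (best alternative 5); Sam gets 11 (best alternative 2). Neither deviates — NE.
(Tango, Swing) is not a NE: Lee would switch to Swing (6 > 2).
No other cell survives both best-response checks, so there are 2 pure NE.

2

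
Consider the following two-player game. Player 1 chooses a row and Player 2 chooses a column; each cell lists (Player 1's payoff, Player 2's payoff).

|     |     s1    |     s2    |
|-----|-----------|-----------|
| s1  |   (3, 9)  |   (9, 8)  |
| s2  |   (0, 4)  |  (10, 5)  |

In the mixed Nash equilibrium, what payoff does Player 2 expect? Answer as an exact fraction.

Player 1 mixes with probability p on s1, chosen so Player 2 is indifferent: 9p + 4(1−p) = 8p + 5(1−p) gives p = 1/2.
Player 2's expected payoff is 9·1/2 + 4·1/2 = 13/2.

13/2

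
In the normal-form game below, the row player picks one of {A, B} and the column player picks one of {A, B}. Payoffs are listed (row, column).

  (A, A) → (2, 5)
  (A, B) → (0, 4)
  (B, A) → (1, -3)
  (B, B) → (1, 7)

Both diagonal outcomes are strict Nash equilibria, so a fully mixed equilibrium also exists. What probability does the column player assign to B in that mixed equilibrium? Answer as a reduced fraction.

The column player's mix q on A must make the row player indifferent between A and B.
The row player's payoff from A: 2q + 0(1−q). From B: 1q + 1(1−q).
Set equal: 1q = 1(1−q) → q = 1/2.
Probability on B is 1 − 1/2 = 1/2.

1/2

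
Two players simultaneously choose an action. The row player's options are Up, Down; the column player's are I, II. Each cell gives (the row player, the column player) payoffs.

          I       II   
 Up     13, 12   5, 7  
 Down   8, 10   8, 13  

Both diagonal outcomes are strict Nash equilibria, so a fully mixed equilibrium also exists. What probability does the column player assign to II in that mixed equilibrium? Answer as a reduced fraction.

5/8

The column player's mix q on I must make the row player indifferent between Up and Down.
The row player's payoff from Up: 13q + 5(1−q). From Down: 8q + 8(1−q).
Set equal: 5q = 3(1−q) → q = 3/8.
Probability on II is 1 − 3/8 = 5/8.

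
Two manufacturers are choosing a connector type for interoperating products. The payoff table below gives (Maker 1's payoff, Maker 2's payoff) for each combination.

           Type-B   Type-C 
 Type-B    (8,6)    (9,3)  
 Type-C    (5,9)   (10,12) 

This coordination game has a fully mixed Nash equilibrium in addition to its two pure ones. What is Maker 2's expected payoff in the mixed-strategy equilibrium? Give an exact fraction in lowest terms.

Maker 1 mixes with probability p on Type-B, chosen so Maker 2 is indifferent: 6p + 9(1−p) = 3p + 12(1−p) gives p = 1/2.
Maker 2's expected payoff is 6·1/2 + 9·1/2 = 15/2.

15/2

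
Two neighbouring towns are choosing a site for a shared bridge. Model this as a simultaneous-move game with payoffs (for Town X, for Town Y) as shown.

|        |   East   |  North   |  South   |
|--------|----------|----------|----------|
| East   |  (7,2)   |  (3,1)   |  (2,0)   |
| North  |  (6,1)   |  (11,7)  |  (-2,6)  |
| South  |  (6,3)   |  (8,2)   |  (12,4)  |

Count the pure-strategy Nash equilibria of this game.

Both East: Town X gets 7 (best alternative 6); Town Y gets 2 (best alternative 1). Neither deviates — NE.
Both North: Town X gets 11 (best alternative 8); Town Y gets 7 (best alternative 6). Neither deviates — NE.
Both South: Town X gets 12 (best alternative 2); Town Y gets 4 (best alternative 3). Neither deviates — NE.
(North, South) is not a NE: Town X would switch to South (12 > -2).
No other cell survives both best-response checks, so there are 3 pure NE.

3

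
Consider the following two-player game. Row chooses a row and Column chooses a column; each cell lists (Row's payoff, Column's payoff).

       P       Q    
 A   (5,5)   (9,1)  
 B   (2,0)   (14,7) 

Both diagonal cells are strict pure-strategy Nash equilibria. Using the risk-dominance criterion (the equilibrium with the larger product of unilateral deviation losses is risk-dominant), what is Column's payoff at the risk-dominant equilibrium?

7

At (A, P): Row loses 5 − 2 = 3 by deviating; Column loses 5 − 1 = 4. Product = 3·4 = 12.
At (B, Q): Row loses 14 − 9 = 5 by deviating; Column loses 7 − 0 = 7. Product = 5·7 = 35.
35 > 12, so (B, Q) is risk-dominant. Column's payoff there is 7.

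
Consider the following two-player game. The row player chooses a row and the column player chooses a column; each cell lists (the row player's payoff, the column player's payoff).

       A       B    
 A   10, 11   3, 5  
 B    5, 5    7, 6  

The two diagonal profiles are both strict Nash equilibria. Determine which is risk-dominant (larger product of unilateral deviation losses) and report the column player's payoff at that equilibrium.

At both A: the row player loses 10 − 5 = 5 by deviating; the column player loses 11 − 5 = 6. Product = 5·6 = 30.
At both B: the row player loses 7 − 3 = 4 by deviating; the column player loses 6 − 5 = 1. Product = 4·1 = 4.
30 > 4, so both A is risk-dominant. The column player's payoff there is 11.

11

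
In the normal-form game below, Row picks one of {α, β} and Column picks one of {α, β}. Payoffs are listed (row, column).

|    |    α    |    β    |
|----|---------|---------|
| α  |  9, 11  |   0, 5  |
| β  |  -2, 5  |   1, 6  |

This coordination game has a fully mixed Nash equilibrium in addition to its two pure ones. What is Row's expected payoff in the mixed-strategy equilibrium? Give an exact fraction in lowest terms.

3/4

Column mixes with probability q on α, chosen so Row is indifferent: 9q + 0(1−q) = (-2)q + 1(1−q) gives q = 1/12.
Row's expected payoff (from either row, since indifferent) is 9·1/12 + 0·11/12 = 3/4.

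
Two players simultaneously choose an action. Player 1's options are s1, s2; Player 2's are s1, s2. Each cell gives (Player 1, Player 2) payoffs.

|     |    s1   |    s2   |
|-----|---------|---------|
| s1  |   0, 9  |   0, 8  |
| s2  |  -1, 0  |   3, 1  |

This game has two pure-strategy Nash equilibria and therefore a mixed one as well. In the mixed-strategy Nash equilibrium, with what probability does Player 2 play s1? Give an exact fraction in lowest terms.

Player 2's mix q on s1 must make Player 1 indifferent between s1 and s2.
Player 1's payoff from s1: 0q + 0(1−q). From s2: (-1)q + 3(1−q).
Set equal: 1q = 3(1−q) → q = 3/4.

3/4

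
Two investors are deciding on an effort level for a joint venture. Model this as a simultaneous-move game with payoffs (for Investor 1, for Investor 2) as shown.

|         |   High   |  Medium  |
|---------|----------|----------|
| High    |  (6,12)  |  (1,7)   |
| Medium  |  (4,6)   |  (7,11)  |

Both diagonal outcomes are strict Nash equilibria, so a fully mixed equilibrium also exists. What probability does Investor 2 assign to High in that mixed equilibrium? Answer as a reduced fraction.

3/4

Investor 2's mix q on High must make Investor 1 indifferent between High and Medium.
Investor 1's payoff from High: 6q + 1(1−q). From Medium: 4q + 7(1−q).
Set equal: 2q = 6(1−q) → q = 6/8 = 3/4.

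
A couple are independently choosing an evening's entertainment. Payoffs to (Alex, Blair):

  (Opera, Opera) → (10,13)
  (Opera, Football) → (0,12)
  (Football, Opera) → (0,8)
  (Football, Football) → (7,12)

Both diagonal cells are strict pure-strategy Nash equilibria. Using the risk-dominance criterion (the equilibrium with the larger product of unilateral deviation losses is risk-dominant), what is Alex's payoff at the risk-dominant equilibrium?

7

At both Opera: Alex loses 10 − 0 = 10 by deviating; Blair loses 13 − 12 = 1. Product = 10·1 = 10.
At both Football: Alex loses 7 − 0 = 7 by deviating; Blair loses 12 − 8 = 4. Product = 7·4 = 28.
28 > 10, so both Football is risk-dominant. Alex's payoff there is 7.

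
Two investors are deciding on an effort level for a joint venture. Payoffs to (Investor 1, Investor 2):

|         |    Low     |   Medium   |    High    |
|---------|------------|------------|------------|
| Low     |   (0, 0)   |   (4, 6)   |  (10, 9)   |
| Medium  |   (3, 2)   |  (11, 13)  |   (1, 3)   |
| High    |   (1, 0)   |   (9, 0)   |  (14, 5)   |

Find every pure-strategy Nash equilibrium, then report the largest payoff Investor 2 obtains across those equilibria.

13

Both Medium is a pure NE (Investor 1: 11 ≥ 9; Investor 2: 13 ≥ 3). Investor 2 gets 13.
Both High is a pure NE (Investor 1: 14 ≥ 10; Investor 2: 5 ≥ 0). Investor 2 gets 5.
Every other cell has a profitable deviation for at least one player. Highest of {13, 5} is 13.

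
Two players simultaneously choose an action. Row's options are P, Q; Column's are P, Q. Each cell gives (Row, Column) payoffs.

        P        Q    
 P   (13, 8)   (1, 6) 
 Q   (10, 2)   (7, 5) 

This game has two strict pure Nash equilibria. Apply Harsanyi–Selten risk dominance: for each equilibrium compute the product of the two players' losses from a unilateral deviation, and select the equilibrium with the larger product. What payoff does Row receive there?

7

At both P: Row loses 13 − 10 = 3 by deviating; Column loses 8 − 6 = 2. Product = 3·2 = 6.
At both Q: Row loses 7 − 1 = 6 by deviating; Column loses 5 − 2 = 3. Product = 6·3 = 18.
18 > 6, so both Q is risk-dominant. Row's payoff there is 7.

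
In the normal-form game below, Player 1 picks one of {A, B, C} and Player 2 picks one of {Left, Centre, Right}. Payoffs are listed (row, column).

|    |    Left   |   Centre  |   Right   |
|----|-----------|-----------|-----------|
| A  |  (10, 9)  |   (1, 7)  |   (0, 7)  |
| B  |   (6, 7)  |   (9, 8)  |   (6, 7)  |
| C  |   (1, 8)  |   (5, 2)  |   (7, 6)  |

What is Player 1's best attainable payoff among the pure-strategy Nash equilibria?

(A, Left) is a pure NE (Player 1: 10 ≥ 6; Player 2: 9 ≥ 7). Player 1 gets 10.
(B, Centre) is a pure NE (Player 1: 9 ≥ 5; Player 2: 8 ≥ 7). Player 1 gets 9.
Every other cell has a profitable deviation for at least one player. Highest of {10, 9} is 10.

10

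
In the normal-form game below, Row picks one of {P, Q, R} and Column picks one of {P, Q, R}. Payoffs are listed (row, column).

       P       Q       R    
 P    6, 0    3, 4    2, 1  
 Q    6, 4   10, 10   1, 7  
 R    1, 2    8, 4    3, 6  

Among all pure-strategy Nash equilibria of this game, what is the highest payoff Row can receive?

10

Both Q is a pure NE (Row: 10 ≥ 8; Column: 10 ≥ 7). Row gets 10.
Both R is a pure NE (Row: 3 ≥ 2; Column: 6 ≥ 4). Row gets 3.
Every other cell has a profitable deviation for at least one player. Highest of {10, 3} is 10.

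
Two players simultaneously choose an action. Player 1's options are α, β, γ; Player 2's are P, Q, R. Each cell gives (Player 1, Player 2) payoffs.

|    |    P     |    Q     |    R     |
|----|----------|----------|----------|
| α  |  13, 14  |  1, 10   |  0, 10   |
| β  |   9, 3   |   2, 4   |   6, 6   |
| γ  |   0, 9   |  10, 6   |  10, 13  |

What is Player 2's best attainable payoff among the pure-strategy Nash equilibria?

(α, P) is a pure NE (Player 1: 13 ≥ 9; Player 2: 14 ≥ 10). Player 2 gets 14.
(γ, R) is a pure NE (Player 1: 10 ≥ 6; Player 2: 13 ≥ 9). Player 2 gets 13.
Every other cell has a profitable deviation for at least one player. Highest of {14, 13} is 14.

14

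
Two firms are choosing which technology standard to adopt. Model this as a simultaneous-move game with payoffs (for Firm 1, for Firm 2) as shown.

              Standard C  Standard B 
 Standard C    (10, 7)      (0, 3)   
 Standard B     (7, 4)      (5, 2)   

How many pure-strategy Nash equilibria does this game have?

1

Both Standard C: Firm 1 gets 10 (best alternative 7); Firm 2 gets 7 (best alternative 3). Neither deviates — NE.
Both Standard B is not a NE: Firm 2 would switch to Standard C (4 > 2).
No other cell survives both best-response checks, so there is 1 pure NE.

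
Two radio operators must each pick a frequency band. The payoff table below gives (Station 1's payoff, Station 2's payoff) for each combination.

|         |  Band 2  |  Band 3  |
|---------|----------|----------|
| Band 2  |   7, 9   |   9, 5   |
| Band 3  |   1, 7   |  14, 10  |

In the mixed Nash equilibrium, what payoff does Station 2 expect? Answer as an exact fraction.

Station 1 mixes with probability p on Band 2, chosen so Station 2 is indifferent: 9p + 7(1−p) = 5p + 10(1−p) gives p = 3/7.
Station 2's expected payoff is 9·3/7 + 7·4/7 = 55/7.

55/7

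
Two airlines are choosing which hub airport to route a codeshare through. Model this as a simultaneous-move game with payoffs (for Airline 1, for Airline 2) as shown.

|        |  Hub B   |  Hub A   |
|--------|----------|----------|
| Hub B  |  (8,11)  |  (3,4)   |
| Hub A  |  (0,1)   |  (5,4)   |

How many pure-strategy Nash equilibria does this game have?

Both Hub B: Airline 1 gets 8 (best alternative 0); Airline 2 gets 11 (best alternative 4). Neither deviates — NE.
Both Hub A: Airline 1 gets 5 (best alternative 3); Airline 2 gets 4 (best alternative 1). Neither deviates — NE.
(Hub A, Hub B) is not a NE: Airline 1 would switch to Hub B (8 > 0).
No other cell survives both best-response checks, so there are 2 pure NE.

2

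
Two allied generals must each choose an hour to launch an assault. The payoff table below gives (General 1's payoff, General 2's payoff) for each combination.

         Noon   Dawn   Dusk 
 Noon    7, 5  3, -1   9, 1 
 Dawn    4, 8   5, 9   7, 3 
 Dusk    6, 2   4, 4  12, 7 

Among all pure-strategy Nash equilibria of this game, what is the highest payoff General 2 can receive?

Both Noon is a pure NE (General 1: 7 ≥ 6; General 2: 5 ≥ 1). General 2 gets 5.
Both Dawn is a pure NE (General 1: 5 ≥ 4; General 2: 9 ≥ 8). General 2 gets 9.
Both Dusk is a pure NE (General 1: 12 ≥ 9; General 2: 7 ≥ 4). General 2 gets 7.
Every other cell has a profitable deviation for at least one player. Highest of {5, 9, 7} is 9.

9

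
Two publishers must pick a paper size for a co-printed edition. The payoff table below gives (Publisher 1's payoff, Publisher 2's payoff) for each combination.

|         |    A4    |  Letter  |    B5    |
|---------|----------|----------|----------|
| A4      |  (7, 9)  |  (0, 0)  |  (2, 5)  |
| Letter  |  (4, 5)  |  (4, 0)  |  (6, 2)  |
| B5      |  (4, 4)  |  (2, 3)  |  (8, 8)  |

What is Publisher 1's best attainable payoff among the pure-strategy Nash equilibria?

8

Both A4 is a pure NE (Publisher 1: 7 ≥ 4; Publisher 2: 9 ≥ 5). Publisher 1 gets 7.
Both B5 is a pure NE (Publisher 1: 8 ≥ 6; Publisher 2: 8 ≥ 4). Publisher 1 gets 8.
Every other cell has a profitable deviation for at least one player. Highest of {7, 8} is 8.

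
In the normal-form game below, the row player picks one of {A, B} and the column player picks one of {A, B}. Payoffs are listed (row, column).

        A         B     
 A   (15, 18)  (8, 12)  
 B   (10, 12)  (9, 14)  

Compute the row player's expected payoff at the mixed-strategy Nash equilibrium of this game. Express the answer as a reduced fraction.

55/6

The column player mixes with probability q on A, chosen so the row player is indifferent: 15q + 8(1−q) = 10q + 9(1−q) gives q = 1/6.
The row player's expected payoff (from either row, since indifferent) is 15·1/6 + 8·5/6 = 55/6.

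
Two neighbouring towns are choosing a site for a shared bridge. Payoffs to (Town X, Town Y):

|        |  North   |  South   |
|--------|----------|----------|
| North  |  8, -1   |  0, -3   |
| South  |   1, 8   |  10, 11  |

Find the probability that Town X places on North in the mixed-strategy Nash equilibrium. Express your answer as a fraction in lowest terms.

Town X's mix p on North must make Town Y indifferent between North and South.
Town Y's payoff from North: (-1)p + 8(1−p). From South: (-3)p + 11(1−p).
Set equal: 2p = 3(1−p) → p = 3/5.

3/5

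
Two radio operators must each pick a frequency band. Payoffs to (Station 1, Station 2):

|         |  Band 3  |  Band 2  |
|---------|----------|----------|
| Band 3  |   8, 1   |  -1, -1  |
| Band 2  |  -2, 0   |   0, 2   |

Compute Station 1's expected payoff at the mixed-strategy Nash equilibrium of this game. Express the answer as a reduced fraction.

Station 2 mixes with probability q on Band 3, chosen so Station 1 is indifferent: 8q + (-1)(1−q) = (-2)q + 0(1−q) gives q = 1/11.
Station 1's expected payoff (from either row, since indifferent) is 8·1/11 + (-1)·10/11 = -2/11.

-2/11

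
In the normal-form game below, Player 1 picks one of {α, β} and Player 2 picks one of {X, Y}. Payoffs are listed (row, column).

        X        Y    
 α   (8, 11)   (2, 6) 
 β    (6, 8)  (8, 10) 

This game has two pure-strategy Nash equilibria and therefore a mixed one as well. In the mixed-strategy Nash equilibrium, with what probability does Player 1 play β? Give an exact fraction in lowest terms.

5/7

Player 1's mix p on α must make Player 2 indifferent between X and Y.
Player 2's payoff from X: 11p + 8(1−p). From Y: 6p + 10(1−p).
Set equal: 5p = 2(1−p) → p = 2/7.
Probability on β is 1 − 2/7 = 5/7.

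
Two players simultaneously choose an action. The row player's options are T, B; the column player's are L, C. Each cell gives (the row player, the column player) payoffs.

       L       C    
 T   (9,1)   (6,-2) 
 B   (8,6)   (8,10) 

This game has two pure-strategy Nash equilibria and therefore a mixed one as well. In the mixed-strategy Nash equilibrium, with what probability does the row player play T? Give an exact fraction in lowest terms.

The row player's mix p on T must make the column player indifferent between L and C.
The column player's payoff from L: 1p + 6(1−p). From C: (-2)p + 10(1−p).
Set equal: 3p = 4(1−p) → p = 4/7.

4/7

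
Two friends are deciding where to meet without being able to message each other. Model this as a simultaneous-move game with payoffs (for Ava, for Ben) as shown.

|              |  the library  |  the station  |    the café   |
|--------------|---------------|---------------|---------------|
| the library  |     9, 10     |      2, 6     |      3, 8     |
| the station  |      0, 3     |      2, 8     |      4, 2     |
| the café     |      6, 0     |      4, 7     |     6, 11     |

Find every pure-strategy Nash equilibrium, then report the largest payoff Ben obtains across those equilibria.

Both the library is a pure NE (Ava: 9 ≥ 6; Ben: 10 ≥ 8). Ben gets 10.
Both the café is a pure NE (Ava: 6 ≥ 4; Ben: 11 ≥ 7). Ben gets 11.
Every other cell has a profitable deviation for at least one player. Highest of {10, 11} is 11.

11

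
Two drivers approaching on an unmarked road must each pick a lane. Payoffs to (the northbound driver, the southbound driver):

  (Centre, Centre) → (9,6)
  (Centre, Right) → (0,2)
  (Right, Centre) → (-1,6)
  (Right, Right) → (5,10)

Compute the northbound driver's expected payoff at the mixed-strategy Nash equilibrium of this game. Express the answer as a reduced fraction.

3

The southbound driver mixes with probability q on Centre, chosen so the northbound driver is indifferent: 9q + 0(1−q) = (-1)q + 5(1−q) gives q = 1/3.
The northbound driver's expected payoff (from either row, since indifferent) is 9·1/3 + 0·2/3 = 3.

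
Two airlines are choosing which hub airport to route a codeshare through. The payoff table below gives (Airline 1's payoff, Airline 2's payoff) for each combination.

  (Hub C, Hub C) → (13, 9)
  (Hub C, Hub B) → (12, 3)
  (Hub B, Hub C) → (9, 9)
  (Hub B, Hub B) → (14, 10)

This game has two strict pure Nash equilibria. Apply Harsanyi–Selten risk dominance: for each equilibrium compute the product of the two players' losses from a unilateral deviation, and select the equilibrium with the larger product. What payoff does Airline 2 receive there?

9

At both Hub C: Airline 1 loses 13 − 9 = 4 by deviating; Airline 2 loses 9 − 3 = 6. Product = 4·6 = 24.
At both Hub B: Airline 1 loses 14 − 12 = 2 by deviating; Airline 2 loses 10 − 9 = 1. Product = 2·1 = 2.
24 > 2, so both Hub C is risk-dominant. Airline 2's payoff there is 9.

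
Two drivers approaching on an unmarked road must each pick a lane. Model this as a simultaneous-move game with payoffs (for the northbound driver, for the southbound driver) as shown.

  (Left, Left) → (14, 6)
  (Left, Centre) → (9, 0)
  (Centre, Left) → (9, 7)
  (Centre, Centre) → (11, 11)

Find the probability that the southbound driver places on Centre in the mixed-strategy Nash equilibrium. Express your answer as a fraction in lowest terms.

The southbound driver's mix q on Left must make the northbound driver indifferent between Left and Centre.
The northbound driver's payoff from Left: 14q + 9(1−q). From Centre: 9q + 11(1−q).
Set equal: 5q = 2(1−q) → q = 2/7.
Probability on Centre is 1 − 2/7 = 5/7.

5/7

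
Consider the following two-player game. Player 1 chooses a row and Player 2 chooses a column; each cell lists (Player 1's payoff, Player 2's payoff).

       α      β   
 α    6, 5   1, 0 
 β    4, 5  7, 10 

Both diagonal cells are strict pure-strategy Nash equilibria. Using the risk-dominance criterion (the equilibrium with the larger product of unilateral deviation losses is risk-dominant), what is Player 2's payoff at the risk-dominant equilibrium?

At both α: Player 1 loses 6 − 4 = 2 by deviating; Player 2 loses 5 − 0 = 5. Product = 2·5 = 10.
At both β: Player 1 loses 7 − 1 = 6 by deviating; Player 2 loses 10 − 5 = 5. Product = 6·5 = 30.
30 > 10, so both β is risk-dominant. Player 2's payoff there is 10.

10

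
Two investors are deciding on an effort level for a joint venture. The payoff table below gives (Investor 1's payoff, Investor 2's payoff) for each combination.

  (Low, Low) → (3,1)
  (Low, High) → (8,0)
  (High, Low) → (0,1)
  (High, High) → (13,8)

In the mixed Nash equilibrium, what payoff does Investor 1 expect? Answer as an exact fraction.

39/8

Investor 2 mixes with probability q on Low, chosen so Investor 1 is indifferent: 3q + 8(1−q) = 0q + 13(1−q) gives q = 5/8.
Investor 1's expected payoff (from either row, since indifferent) is 3·5/8 + 8·3/8 = 39/8.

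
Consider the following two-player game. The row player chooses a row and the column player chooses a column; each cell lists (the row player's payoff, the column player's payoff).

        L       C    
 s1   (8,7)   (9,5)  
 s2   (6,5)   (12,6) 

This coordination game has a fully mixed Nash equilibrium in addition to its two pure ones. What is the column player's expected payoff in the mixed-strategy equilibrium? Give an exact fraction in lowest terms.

17/3

The row player mixes with probability p on s1, chosen so the column player is indifferent: 7p + 5(1−p) = 5p + 6(1−p) gives p = 1/3.
The column player's expected payoff is 7·1/3 + 5·2/3 = 17/3.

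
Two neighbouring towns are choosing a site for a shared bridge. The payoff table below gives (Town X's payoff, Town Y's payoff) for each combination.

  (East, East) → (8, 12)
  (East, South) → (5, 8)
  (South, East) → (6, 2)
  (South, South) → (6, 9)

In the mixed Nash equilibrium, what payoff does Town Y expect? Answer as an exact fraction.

92/11

Town X mixes with probability p on East, chosen so Town Y is indifferent: 12p + 2(1−p) = 8p + 9(1−p) gives p = 7/11.
Town Y's expected payoff is 12·7/11 + 2·4/11 = 92/11.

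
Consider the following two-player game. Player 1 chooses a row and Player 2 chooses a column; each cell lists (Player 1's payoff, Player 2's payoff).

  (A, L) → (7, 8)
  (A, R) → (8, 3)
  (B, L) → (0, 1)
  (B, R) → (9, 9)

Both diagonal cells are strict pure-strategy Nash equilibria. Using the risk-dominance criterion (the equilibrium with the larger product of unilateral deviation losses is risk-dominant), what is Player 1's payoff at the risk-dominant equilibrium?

At (A, L): Player 1 loses 7 − 0 = 7 by deviating; Player 2 loses 8 − 3 = 5. Product = 7·5 = 35.
At (B, R): Player 1 loses 9 − 8 = 1 by deviating; Player 2 loses 9 − 1 = 8. Product = 1·8 = 8.
35 > 8, so (A, L) is risk-dominant. Player 1's payoff there is 7.

7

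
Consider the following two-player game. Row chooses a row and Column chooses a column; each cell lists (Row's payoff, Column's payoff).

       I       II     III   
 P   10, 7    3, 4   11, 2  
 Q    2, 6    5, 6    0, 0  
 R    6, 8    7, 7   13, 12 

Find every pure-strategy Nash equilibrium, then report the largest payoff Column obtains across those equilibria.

12

(P, I) is a pure NE (Row: 10 ≥ 6; Column: 7 ≥ 4). Column gets 7.
(R, III) is a pure NE (Row: 13 ≥ 11; Column: 12 ≥ 8). Column gets 12.
Every other cell has a profitable deviation for at least one player. Highest of {7, 12} is 12.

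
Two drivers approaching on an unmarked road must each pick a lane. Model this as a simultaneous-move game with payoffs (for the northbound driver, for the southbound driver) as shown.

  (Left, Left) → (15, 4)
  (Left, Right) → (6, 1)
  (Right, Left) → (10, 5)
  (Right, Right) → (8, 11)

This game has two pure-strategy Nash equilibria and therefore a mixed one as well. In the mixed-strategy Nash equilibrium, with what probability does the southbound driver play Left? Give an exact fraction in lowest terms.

The southbound driver's mix q on Left must make the northbound driver indifferent between Left and Right.
The northbound driver's payoff from Left: 15q + 6(1−q). From Right: 10q + 8(1−q).
Set equal: 5q = 2(1−q) → q = 2/7.

2/7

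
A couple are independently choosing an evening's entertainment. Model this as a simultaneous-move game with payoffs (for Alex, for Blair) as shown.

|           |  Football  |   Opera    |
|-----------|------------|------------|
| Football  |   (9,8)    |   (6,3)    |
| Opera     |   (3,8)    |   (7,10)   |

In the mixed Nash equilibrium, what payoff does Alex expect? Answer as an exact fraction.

Blair mixes with probability q on Football, chosen so Alex is indifferent: 9q + 6(1−q) = 3q + 7(1−q) gives q = 1/7.
Alex's expected payoff (from either row, since indifferent) is 9·1/7 + 6·6/7 = 45/7.

45/7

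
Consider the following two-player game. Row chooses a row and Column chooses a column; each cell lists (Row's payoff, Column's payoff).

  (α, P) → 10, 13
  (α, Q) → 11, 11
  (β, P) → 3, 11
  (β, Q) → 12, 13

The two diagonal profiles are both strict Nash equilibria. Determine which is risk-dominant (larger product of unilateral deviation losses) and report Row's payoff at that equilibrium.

At (α, P): Row loses 10 − 3 = 7 by deviating; Column loses 13 − 11 = 2. Product = 7·2 = 14.
At (β, Q): Row loses 12 − 11 = 1 by deviating; Column loses 13 − 11 = 2. Product = 1·2 = 2.
14 > 2, so (α, P) is risk-dominant. Row's payoff there is 10.

10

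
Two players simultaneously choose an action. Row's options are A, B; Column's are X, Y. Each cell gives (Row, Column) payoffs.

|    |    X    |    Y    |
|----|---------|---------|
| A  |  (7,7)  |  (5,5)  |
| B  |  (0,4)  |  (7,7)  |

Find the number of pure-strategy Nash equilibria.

(A, X): Row gets 7 (best alternative 0); Column gets 7 (best alternative 5). Neither deviates — NE.
(B, Y): Row gets 7 (best alternative 5); Column gets 7 (best alternative 4). Neither deviates — NE.
(A, Y) is not a NE: Row would switch to B (7 > 5).
No other cell survives both best-response checks, so there are 2 pure NE.

2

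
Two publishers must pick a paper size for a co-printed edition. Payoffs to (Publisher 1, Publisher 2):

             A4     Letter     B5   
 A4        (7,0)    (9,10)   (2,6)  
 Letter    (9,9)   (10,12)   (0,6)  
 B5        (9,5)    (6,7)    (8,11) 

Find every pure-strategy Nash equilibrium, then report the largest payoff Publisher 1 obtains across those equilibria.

10

Both Letter is a pure NE (Publisher 1: 10 ≥ 9; Publisher 2: 12 ≥ 9). Publisher 1 gets 10.
Both B5 is a pure NE (Publisher 1: 8 ≥ 2; Publisher 2: 11 ≥ 7). Publisher 1 gets 8.
Every other cell has a profitable deviation for at least one player. Highest of {10, 8} is 10.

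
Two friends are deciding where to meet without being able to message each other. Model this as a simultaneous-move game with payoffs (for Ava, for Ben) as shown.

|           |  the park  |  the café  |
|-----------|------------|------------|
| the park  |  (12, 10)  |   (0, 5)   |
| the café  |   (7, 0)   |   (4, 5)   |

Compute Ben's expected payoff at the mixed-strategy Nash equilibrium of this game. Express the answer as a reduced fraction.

5

Ava mixes with probability p on the park, chosen so Ben is indifferent: 10p + 0(1−p) = 5p + 5(1−p) gives p = 1/2.
Ben's expected payoff is 10·1/2 + 0·1/2 = 5.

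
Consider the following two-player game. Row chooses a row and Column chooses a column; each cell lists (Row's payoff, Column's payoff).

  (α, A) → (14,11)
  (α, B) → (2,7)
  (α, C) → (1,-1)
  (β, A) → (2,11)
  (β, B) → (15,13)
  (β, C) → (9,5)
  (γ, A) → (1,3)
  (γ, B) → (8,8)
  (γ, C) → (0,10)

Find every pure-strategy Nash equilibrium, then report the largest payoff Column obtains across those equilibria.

(α, A) is a pure NE (Row: 14 ≥ 2; Column: 11 ≥ 7). Column gets 11.
(β, B) is a pure NE (Row: 15 ≥ 8; Column: 13 ≥ 11). Column gets 13.
Every other cell has a profitable deviation for at least one player. Highest of {11, 13} is 13.

13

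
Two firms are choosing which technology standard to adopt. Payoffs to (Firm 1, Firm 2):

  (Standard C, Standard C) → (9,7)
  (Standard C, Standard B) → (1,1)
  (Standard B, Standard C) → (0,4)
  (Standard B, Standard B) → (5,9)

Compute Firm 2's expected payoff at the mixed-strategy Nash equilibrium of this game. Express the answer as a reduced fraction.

59/11

Firm 1 mixes with probability p on Standard C, chosen so Firm 2 is indifferent: 7p + 4(1−p) = 1p + 9(1−p) gives p = 5/11.
Firm 2's expected payoff is 7·5/11 + 4·6/11 = 59/11.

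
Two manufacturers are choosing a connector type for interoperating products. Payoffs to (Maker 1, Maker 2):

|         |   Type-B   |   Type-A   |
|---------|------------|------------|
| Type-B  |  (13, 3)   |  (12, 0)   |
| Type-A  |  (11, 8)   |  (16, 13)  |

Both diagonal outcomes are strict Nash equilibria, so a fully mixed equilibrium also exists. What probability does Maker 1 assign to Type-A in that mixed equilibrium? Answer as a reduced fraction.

Maker 1's mix p on Type-B must make Maker 2 indifferent between Type-B and Type-A.
Maker 2's payoff from Type-B: 3p + 8(1−p). From Type-A: 0p + 13(1−p).
Set equal: 3p = 5(1−p) → p = 5/8.
Probability on Type-A is 1 − 5/8 = 3/8.

3/8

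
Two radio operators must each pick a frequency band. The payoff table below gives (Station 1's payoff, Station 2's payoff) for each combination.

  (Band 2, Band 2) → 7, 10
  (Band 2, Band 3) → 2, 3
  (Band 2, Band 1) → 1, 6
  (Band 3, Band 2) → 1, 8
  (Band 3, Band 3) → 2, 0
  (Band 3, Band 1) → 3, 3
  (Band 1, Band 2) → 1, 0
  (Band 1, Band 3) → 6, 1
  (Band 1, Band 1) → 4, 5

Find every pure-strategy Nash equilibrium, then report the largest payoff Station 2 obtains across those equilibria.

10

Both Band 2 is a pure NE (Station 1: 7 ≥ 1; Station 2: 10 ≥ 6). Station 2 gets 10.
Both Band 1 is a pure NE (Station 1: 4 ≥ 3; Station 2: 5 ≥ 1). Station 2 gets 5.
Every other cell has a profitable deviation for at least one player. Highest of {10, 5} is 10.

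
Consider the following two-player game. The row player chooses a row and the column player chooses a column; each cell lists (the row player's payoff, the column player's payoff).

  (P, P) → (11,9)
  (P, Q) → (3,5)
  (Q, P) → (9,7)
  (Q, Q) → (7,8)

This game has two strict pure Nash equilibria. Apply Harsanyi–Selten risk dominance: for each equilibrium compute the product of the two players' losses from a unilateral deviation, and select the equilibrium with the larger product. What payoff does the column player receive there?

9

At both P: the row player loses 11 − 9 = 2 by deviating; the column player loses 9 − 5 = 4. Product = 2·4 = 8.
At both Q: the row player loses 7 − 3 = 4 by deviating; the column player loses 8 − 7 = 1. Product = 4·1 = 4.
8 > 4, so both P is risk-dominant. The column player's payoff there is 9.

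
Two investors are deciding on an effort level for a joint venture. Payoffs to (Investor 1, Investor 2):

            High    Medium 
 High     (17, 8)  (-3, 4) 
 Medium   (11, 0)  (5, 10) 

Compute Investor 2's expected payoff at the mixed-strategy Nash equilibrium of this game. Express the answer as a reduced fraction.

40/7

Investor 1 mixes with probability p on High, chosen so Investor 2 is indifferent: 8p + 0(1−p) = 4p + 10(1−p) gives p = 5/7.
Investor 2's expected payoff is 8·5/7 + 0·2/7 = 40/7.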